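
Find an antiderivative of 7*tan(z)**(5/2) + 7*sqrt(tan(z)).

Let u = tan(z), so du = (tan(z)**2 + 1) dz.
Rewriting, the integral becomes 7·∫ √u du = 7·(2/3)u^(3/2).
Substituting back, u = tan(z).

14*tan(z)**(3/2)/3 + C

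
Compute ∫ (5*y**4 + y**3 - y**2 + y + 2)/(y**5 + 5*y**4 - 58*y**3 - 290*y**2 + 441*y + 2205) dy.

3077*log(y - 7)/1680 - 107*log(y - 3)/480 + 23*log(y + 3)/30 - 743*log(y + 5)/96 + 1451*log(y + 7)/140 + C

Factor the denominator: (y - 7)*(y - 3)*(y + 3)*(y + 5)*(y + 7).
Partial-fraction decomposition: 1451/(140*(y + 7)) - 743/(96*(y + 5)) + 23/(30*(y + 3)) - 107/(480*(y - 3)) + 3077/(1680*(y - 7)).
Integrate each term: A/(y−a) contributes A·log|y−a|.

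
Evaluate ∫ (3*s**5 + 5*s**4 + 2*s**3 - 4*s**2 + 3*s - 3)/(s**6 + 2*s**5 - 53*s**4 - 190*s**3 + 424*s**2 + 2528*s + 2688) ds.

10489*log(s - 7)/5445 - 1475*log(s - 4)/2688 - 19*log(s + 2)/72 + 213*log(s + 3)/35 - 65041*log(s + 4)/15488 + 1999/(176*s + 704) + C

Factor the denominator: (s - 7)*(s - 4)*(s + 2)*(s + 3)*(s + 4)**2.
Partial-fraction decomposition: -65041/(15488*(s + 4)) - 1999/(176*(s + 4)**2) + 213/(35*(s + 3)) - 19/(72*(s + 2)) - 1475/(2688*(s - 4)) + 10489/(5445*(s - 7)).
Integrate each term; A/(s−a) gives A·log|s−a|; A/(s−a)² gives −A/(s−a).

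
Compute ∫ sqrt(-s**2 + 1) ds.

Substitute s = sin(θ), so ds = cos(θ) dθ and the radical becomes sqrt(-s**2 + 1) = cos(θ) by the Pythagorean identity.
Integrate the resulting trig expression in θ, then back-substitute θ = asin(s), sin(θ) = s, cos(θ) = sqrt(-s**2 + 1) (absorbing any constant into C).

s*sqrt(-s**2 + 1)/2 + asin(s)/2 + C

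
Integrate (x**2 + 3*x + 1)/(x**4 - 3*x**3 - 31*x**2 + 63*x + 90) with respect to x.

5*log(x - 6)/21 - 19*log(x - 3)/96 - log(x + 1)/112 - log(x + 5)/32 + C

Factor the denominator: (x - 6)*(x - 3)*(x + 1)*(x + 5).
Partial-fraction decomposition: -1/(32*(x + 5)) - 1/(112*(x + 1)) - 19/(96*(x - 3)) + 5/(21*(x - 6)).
Integrate each term: A/(x−a) contributes A·log|x−a|.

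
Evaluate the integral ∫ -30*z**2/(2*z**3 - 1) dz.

Let u = 2*z**3 - 1, so du = (6*z**2) dz.
Rewriting, the integral becomes -5·∫ 1/u du = -5·log(u).
Substituting back, u = 2*z**3 - 1.

-5*log(2*z**3 - 1) + C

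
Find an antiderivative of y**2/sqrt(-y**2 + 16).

-y*sqrt(-y**2 + 16)/2 + 8*asin(y/4) + C

Substitute y = 4·sin(θ), so dy = 4·cos(θ) dθ and the radical becomes sqrt(-y**2 + 16) = 4·cos(θ) by the Pythagorean identity.
Integrate the resulting trig expression in θ, then back-substitute θ = asin(y/4), sin(θ) = y/4, cos(θ) = sqrt(-y**2 + 16)/4 (absorbing any constant into C).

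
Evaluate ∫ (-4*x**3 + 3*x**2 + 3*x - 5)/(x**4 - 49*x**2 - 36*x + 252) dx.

Factor the denominator: (x - 7)*(x - 2)*(x + 3)*(x + 6).
Partial-fraction decomposition: -73/(24*(x + 6)) + 121/(150*(x + 3)) + 19/(200*(x - 2)) - 93/(50*(x - 7)).
Integrate each term: A/(x−a) contributes A·log|x−a|.

-93*log(x - 7)/50 + 19*log(x - 2)/200 + 121*log(x + 3)/150 - 73*log(x + 6)/24 + C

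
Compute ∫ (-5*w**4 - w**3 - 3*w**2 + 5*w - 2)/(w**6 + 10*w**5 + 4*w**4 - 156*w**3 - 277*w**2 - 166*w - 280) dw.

Factor the denominator: (w - 4)*(w + 2)*(w + 5)*(w + 7)*(w**2 + 1).
Partial-fraction decomposition: -(599*w - 18)/(27625*(w**2 + 1)) + 5923/(2750*(w + 7)) - 517/(234*(w + 5)) + 16/(75*(w + 2)) - 229/(1683*(w - 4)).
Integrate each term; A/(w−a) gives A·log|w−a|; the (Bw+D)/(w²+p²) term gives a log and an atan.

-229*log(w - 4)/1683 + 16*log(w + 2)/75 - 517*log(w + 5)/234 + 5923*log(w + 7)/2750 - 599*log(w**2 + 1)/55250 + 18*atan(w)/27625 + C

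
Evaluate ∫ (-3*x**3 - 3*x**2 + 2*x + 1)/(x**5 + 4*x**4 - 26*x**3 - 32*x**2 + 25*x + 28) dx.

-7*log(x - 4)/25 + log(x - 1)/32 - 23*log(x + 1)/900 + 79*log(x + 7)/288 + 1/(60*x + 60) + C

Factor the denominator: (x - 4)*(x - 1)*(x + 1)**2*(x + 7).
Partial-fraction decomposition: 79/(288*(x + 7)) - 23/(900*(x + 1)) - 1/(60*(x + 1)**2) + 1/(32*(x - 1)) - 7/(25*(x - 4)).
Integrate each term; A/(x−a) gives A·log|x−a|; A/(x−a)² gives −A/(x−a).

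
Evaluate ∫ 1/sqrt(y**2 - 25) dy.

log(y + sqrt(y**2 - 25)) + C

Substitute y = 5·sec(θ), so dy = 5·sec(θ)*tan(θ) dθ and the radical becomes sqrt(y**2 - 25) = 5·tan(θ) by the Pythagorean identity.
Integrate the resulting trig expression in θ, then back-substitute sec(θ) = y/5, tan(θ) = sqrt(y**2 - 25)/5 (absorbing any constant into C).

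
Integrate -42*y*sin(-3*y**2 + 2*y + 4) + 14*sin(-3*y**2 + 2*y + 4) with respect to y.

-7*cos(-3*y**2 + 2*y + 4) + C

Let u = 3*y**2 - 2*y - 4, so du = (6*y - 2) dy.
Rewriting, the integral becomes 7·∫ sin(u) du = 7·-cos(u).
Substituting back, u = 3*y**2 - 2*y - 4.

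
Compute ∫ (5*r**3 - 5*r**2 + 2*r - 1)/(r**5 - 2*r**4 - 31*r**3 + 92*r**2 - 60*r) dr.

log(r)/60 + 509*log(r - 5)/660 - 23*log(r - 2)/48 + log(r - 1)/28 - 1273*log(r + 6)/3696 + C

Factor the denominator: r*(r - 5)*(r - 2)*(r - 1)*(r + 6).
Partial-fraction decomposition: -1273/(3696*(r + 6)) + 1/(28*(r - 1)) - 23/(48*(r - 2)) + 509/(660*(r - 5)) + 1/(60*r).
Integrate each term: A/(r−a) contributes A·log|r−a|.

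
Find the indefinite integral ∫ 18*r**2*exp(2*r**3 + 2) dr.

Let u = 2*r**3 + 2, so du = (6*r**2) dr.
Rewriting, the integral becomes 3·∫ e^u du = 3·e^u.
Substituting back, u = 2*r**3 + 2.

3*exp(2*r**3 + 2) + C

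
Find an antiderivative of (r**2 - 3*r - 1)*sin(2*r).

Use integration by parts with u = r**2 - 3*r - 1, dv = sin(2*r) dr, so v = -cos(2*r)/2.
Apply parts 2 times (tabular method): alternate signs, differentiate u down to 0, integrate dv up.

-r**2*cos(2*r)/2 + r*sin(2*r)/2 + 3*r*cos(2*r)/2 - 3*sin(2*r)/4 + 3*cos(2*r)/4 + C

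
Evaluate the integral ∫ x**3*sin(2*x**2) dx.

-x**2*cos(2*x**2)/4 + sin(2*x**2)/8 + C

Let u = x², du = 2x dx; rewrite as (1/2)∫ u^1·sin(2u) du.
Now integrate by parts 1 time.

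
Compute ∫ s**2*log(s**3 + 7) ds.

Let u = s**3 + 7, so du = (3*s**2) ds.
The integral becomes (1/3)·∫ log(u) du; integrate by parts with u′=log(u), dv′=du.

s**3*log(s**3 + 7)/3 - s**3/3 + 7*log(s**3 + 7)/3 + C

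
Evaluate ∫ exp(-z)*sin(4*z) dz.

-exp(-z)*sin(4*z)/17 - 4*exp(-z)*cos(4*z)/17 + C

Let I denote the integral. Integrate by parts with u = sin(4*z), dv = exp(-z) dz, so v = -exp(-z): I = -exp(-z)*sin(4*z) + 4·∫ exp(-z)*cos(4*z) dz.
Apply parts again with u = cos(4*z), dv = exp(-z) dz: ∫ exp(-z)*cos(4*z) dz = -exp(-z)*cos(4*z) − 4·I. Substituting back brings back I: I = -exp(-z)*sin(4*z) - 4*exp(-z)*cos(4*z) − 16·I.
Solving for I: (1 + 16)·I equals the remaining terms, so I = (1/17)·(-exp(-z)*sin(4*z) - 4*exp(-z)*cos(4*z)).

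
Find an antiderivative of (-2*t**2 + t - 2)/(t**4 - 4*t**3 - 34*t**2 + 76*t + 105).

Factor the denominator: (t - 7)*(t - 3)*(t + 1)*(t + 5).
Partial-fraction decomposition: 19/(128*(t + 5)) - 5/(128*(t + 1)) + 17/(128*(t - 3)) - 31/(128*(t - 7)).
Integrate each term: A/(t−a) contributes A·log|t−a|.

-31*log(t - 7)/128 + 17*log(t - 3)/128 - 5*log(t + 1)/128 + 19*log(t + 5)/128 + C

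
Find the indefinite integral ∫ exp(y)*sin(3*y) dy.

exp(y)*sin(3*y)/10 - 3*exp(y)*cos(3*y)/10 + C

Let I denote the integral. Integrate by parts with u = sin(3*y), dv = exp(y) dy, so v = exp(y): I = exp(y)*sin(3*y) − 3·∫ exp(y)*cos(3*y) dy.
Apply parts again with u = cos(3*y), dv = exp(y) dy: ∫ exp(y)*cos(3*y) dy = exp(y)*cos(3*y) + 3·I. Substituting back brings back I: I = exp(y)*sin(3*y) - 3*exp(y)*cos(3*y) − 9·I.
Solving for I: (1 + 9)·I equals the remaining terms, so I = (1/10)·(exp(y)*sin(3*y) - 3*exp(y)*cos(3*y)).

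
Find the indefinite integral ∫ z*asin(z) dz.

Use integration by parts with u = arcsin(z), dv = z dz.
Then du = 1/sqrt(-z**2 + 1) dz.

z**2*asin(z)/2 + z*sqrt(-z**2 + 1)/4 - asin(z)/4 + C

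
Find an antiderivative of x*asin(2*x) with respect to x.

x**2*asin(2*x)/2 + x*sqrt(-4*x**2 + 1)/8 - asin(2*x)/16 + C

Use integration by parts with u = arcsin(2*x), dv = x dx.
Then du = 2/sqrt(-4*x**2 + 1) dx.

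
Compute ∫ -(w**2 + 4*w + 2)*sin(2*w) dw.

Use integration by parts with u = w**2 + 4*w + 2, dv = -sin(2*w) dw, so v = cos(2*w)/2.
Apply parts 2 times (tabular method): alternate signs, differentiate u down to 0, integrate dv up.

w**2*cos(2*w)/2 - w*sin(2*w)/2 + 2*w*cos(2*w) - sin(2*w) + 3*cos(2*w)/4 + C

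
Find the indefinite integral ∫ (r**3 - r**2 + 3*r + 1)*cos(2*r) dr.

Use integration by parts with u = r**3 - r**2 + 3*r + 1, dv = cos(2*r) dr, so v = sin(2*r)/2.
Apply parts 3 times (tabular method): alternate signs, differentiate u down to 0, integrate dv up.

r**3*sin(2*r)/2 - r**2*sin(2*r)/2 + 3*r**2*cos(2*r)/4 + 3*r*sin(2*r)/4 - r*cos(2*r)/2 + 3*sin(2*r)/4 + 3*cos(2*r)/8 + C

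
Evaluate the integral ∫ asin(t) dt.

t*asin(t) + sqrt(-t**2 + 1) + C

Use integration by parts with u = arcsin(t), dv = dt.
Then du = 1/sqrt(-t**2 + 1) dt.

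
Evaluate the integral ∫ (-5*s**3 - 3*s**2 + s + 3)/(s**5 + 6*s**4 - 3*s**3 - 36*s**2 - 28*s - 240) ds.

Factor the denominator: (s - 3)*(s + 4)*(s + 5)*(s**2 + 4).
Partial-fraction decomposition: -3*(41*s + 56)/(580*(s**2 + 4)) + 137/(58*(s + 5)) - 271/(140*(s + 4)) - 3/(14*(s - 3)).
Integrate each term; A/(s−a) gives A·log|s−a|; the (Bs+D)/(s²+p²) term gives a log and an atan.

-3*log(s - 3)/14 - 271*log(s + 4)/140 + 137*log(s + 5)/58 - 123*log(s**2 + 4)/1160 - 21*atan(s/2)/145 + C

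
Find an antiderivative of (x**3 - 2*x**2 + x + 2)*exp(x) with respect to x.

(x**3 - 5*x**2 + 11*x - 9)*exp(x) + C

Use integration by parts with u = x**3 - 2*x**2 + x + 2, dv = exp(x) dx, so v = exp(x).
Apply parts 3 times (tabular method): alternate signs, differentiate u down to 0, integrate dv up.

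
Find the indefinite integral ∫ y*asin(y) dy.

y**2*asin(y)/2 + y*sqrt(-y**2 + 1)/4 - asin(y)/4 + C

Use integration by parts with u = arcsin(y), dv = y dy.
Then du = 1/sqrt(-y**2 + 1) dy.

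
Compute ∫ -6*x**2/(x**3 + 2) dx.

Let u = x**3 + 2, so du = (3*x**2) dx.
Rewriting, the integral becomes -2·∫ 1/u du = -2·log(u).
Substituting back, u = x**3 + 2.

-2*log(x**3 + 2) + C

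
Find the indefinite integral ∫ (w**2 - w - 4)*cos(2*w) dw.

Use integration by parts with u = w**2 - w - 4, dv = cos(2*w) dw, so v = sin(2*w)/2.
Apply parts 2 times (tabular method): alternate signs, differentiate u down to 0, integrate dv up.

w**2*sin(2*w)/2 - w*sin(2*w)/2 + w*cos(2*w)/2 - 9*sin(2*w)/4 - cos(2*w)/4 + C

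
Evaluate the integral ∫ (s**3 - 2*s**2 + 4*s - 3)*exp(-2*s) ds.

Use integration by parts with u = s**3 - 2*s**2 + 4*s - 3, dv = exp(-2*s) ds, so v = -exp(-2*s)/2.
Apply parts 3 times (tabular method): alternate signs, differentiate u down to 0, integrate dv up.

(-4*s**3 + 2*s**2 - 14*s + 5)*exp(-2*s)/8 + C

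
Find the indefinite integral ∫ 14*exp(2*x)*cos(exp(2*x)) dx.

7*sin(exp(2*x)) + C

Let u = exp(2*x), so du = (2*exp(2*x)) dx.
Rewriting, the integral becomes 7·∫ cos(u) du = 7·sin(u).
Substituting back, u = exp(2*x).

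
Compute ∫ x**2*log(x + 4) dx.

x**3*log(x + 4)/3 - x**3/9 + 2*x**2/3 - 16*x/3 + 64*log(x + 4)/3 + C

Use integration by parts with u = log(x + 4), dv = x**2 dx.
Then du = 1/(x + 4) dx and v = x**3/3.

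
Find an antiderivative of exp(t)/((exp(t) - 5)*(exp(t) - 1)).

Let u = e^t, du = e^t dt.
The integral becomes ∫ du/((u-5)(u-1)); decompose into partial fractions.

log(exp(t) - 5)/4 - log(exp(t) - 1)/4 + C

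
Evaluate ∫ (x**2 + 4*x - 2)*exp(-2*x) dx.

Use integration by parts with u = x**2 + 4*x - 2, dv = exp(-2*x) dx, so v = -exp(-2*x)/2.
Apply parts 2 times (tabular method): alternate signs, differentiate u down to 0, integrate dv up.

(-2*x**2 - 10*x - 1)*exp(-2*x)/4 + C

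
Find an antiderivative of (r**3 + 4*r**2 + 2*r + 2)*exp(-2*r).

Use integration by parts with u = r**3 + 4*r**2 + 2*r + 2, dv = exp(-2*r) dr, so v = -exp(-2*r)/2.
Apply parts 3 times (tabular method): alternate signs, differentiate u down to 0, integrate dv up.

(-4*r**3 - 22*r**2 - 30*r - 23)*exp(-2*r)/8 + C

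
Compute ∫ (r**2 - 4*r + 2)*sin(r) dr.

Use integration by parts with u = r**2 - 4*r + 2, dv = sin(r) dr, so v = -cos(r).
Apply parts 2 times (tabular method): alternate signs, differentiate u down to 0, integrate dv up.

-r**2*cos(r) + 2*r*sin(r) + 4*r*cos(r) - 4*sin(r) + C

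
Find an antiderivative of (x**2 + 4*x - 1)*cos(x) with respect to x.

Use integration by parts with u = x**2 + 4*x - 1, dv = cos(x) dx, so v = sin(x).
Apply parts 2 times (tabular method): alternate signs, differentiate u down to 0, integrate dv up.

x**2*sin(x) + 4*x*sin(x) + 2*x*cos(x) - 3*sin(x) + 4*cos(x) + C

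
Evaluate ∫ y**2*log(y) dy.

Use integration by parts with u = log(y), dv = y**2 dy.
Then du = 1/y dy and v = y**3/3.

y**3*log(y)/3 - y**3/9 + C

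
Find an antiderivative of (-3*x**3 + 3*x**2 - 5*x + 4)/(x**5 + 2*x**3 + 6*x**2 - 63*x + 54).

Factor the denominator: (x - 2)*(x - 1)*(x + 3)*(x**2 + 9).
Partial-fraction decomposition: -(118*x + 1653)/(1170*(x**2 + 9)) + 127/(360*(x + 3)) + 1/(40*(x - 1)) - 18/(65*(x - 2)).
Integrate each term; A/(x−a) gives A·log|x−a|; the (Bx+D)/(x²+p²) term gives a log and an atan.

-18*log(x - 2)/65 + log(x - 1)/40 + 127*log(x + 3)/360 - 59*log(x**2 + 9)/1170 - 551*atan(x/3)/1170 + C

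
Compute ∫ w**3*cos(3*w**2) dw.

Let u = w², du = 2w dw; rewrite as (1/2)∫ u^1·cos(3u) du.
Now integrate by parts 1 time.

w**2*sin(3*w**2)/6 + cos(3*w**2)/18 + C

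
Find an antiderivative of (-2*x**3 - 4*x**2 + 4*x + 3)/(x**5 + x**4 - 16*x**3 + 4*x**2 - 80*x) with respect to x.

-3*log(x)/80 - 173*log(x - 4)/720 + 133*log(x + 5)/1305 + 51*log(x**2 + 4)/580 - 307*atan(x/2)/1160 + C

Factor the denominator: x*(x - 4)*(x + 5)*(x**2 + 4).
Partial-fraction decomposition: (102*x - 307)/(580*(x**2 + 4)) + 133/(1305*(x + 5)) - 173/(720*(x - 4)) - 3/(80*x).
Integrate each term; A/(x−a) gives A·log|x−a|; the (Bx+D)/(x²+p²) term gives a log and an atan.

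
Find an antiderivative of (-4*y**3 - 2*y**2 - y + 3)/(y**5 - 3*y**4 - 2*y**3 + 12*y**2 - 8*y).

-3*log(y)/8 + 45*log(y - 2)/32 - 4*log(y - 1)/3 + 29*log(y + 2)/96 + 39/(8*y - 16) + C

Factor the denominator: y*(y - 2)**2*(y - 1)*(y + 2).
Partial-fraction decomposition: 29/(96*(y + 2)) - 4/(3*(y - 1)) + 45/(32*(y - 2)) - 39/(8*(y - 2)**2) - 3/(8*y).
Integrate each term; A/(y−a) gives A·log|y−a|; A/(y−a)² gives −A/(y−a).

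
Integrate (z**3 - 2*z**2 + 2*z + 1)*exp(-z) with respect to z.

(-z**3 - z**2 - 4*z - 5)*exp(-z) + C

Use integration by parts with u = z**3 - 2*z**2 + 2*z + 1, dv = exp(-z) dz, so v = -exp(-z).
Apply parts 3 times (tabular method): alternate signs, differentiate u down to 0, integrate dv up.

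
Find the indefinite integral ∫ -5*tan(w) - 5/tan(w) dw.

Let u = tan(w), so du = (tan(w)**2 + 1) dw.
Rewriting, the integral becomes -5·∫ 1/u du = -5·log(u).
Substituting back, u = tan(w).

-5*log(tan(w)) + C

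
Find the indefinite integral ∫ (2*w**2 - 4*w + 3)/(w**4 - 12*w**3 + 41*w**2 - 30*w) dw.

-log(w)/10 + 17*log(w - 6)/10 - 33*log(w - 5)/20 + log(w - 1)/20 + C

Factor the denominator: w*(w - 6)*(w - 5)*(w - 1).
Partial-fraction decomposition: 1/(20*(w - 1)) - 33/(20*(w - 5)) + 17/(10*(w - 6)) - 1/(10*w).
Integrate each term: A/(w−a) contributes A·log|w−a|.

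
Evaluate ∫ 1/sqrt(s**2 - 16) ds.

Substitute s = 4·sec(θ), so ds = 4·sec(θ)*tan(θ) dθ and the radical becomes sqrt(s**2 - 16) = 4·tan(θ) by the Pythagorean identity.
Integrate the resulting trig expression in θ, then back-substitute sec(θ) = s/4, tan(θ) = sqrt(s**2 - 16)/4 (absorbing any constant into C).

log(s + sqrt(s**2 - 16)) + C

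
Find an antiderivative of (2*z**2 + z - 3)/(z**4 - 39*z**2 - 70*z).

3*log(z)/70 + 17*log(z - 7)/126 + log(z + 2)/18 - 7*log(z + 5)/30 + C

Factor the denominator: z*(z - 7)*(z + 2)*(z + 5).
Partial-fraction decomposition: -7/(30*(z + 5)) + 1/(18*(z + 2)) + 17/(126*(z - 7)) + 3/(70*z).
Integrate each term: A/(z−a) contributes A·log|z−a|.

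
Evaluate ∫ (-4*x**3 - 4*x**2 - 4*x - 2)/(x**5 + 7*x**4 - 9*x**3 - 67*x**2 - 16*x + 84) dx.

Factor the denominator: (x - 3)*(x - 1)*(x + 2)**2*(x + 7).
Partial-fraction decomposition: 601/(1000*(x + 7)) - 86/(225*(x + 2)) + 22/(75*(x + 2)**2) + 7/(72*(x - 1)) - 79/(250*(x - 3)).
Integrate each term; A/(x−a) gives A·log|x−a|; A/(x−a)² gives −A/(x−a).

-79*log(x - 3)/250 + 7*log(x - 1)/72 - 86*log(x + 2)/225 + 601*log(x + 7)/1000 - 22/(75*x + 150) + C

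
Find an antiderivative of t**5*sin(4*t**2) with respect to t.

Let u = t², du = 2t dt; rewrite as (1/2)∫ u^2·sin(4u) du.
Now integrate by parts 2 times.

-t**4*cos(4*t**2)/8 + t**2*sin(4*t**2)/16 + cos(4*t**2)/64 + C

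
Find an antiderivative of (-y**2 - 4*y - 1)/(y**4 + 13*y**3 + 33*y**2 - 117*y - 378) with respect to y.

Factor the denominator: (y - 3)*(y + 3)*(y + 6)*(y + 7).
Partial-fraction decomposition: 11/(20*(y + 7)) - 13/(27*(y + 6)) - 1/(36*(y + 3)) - 11/(270*(y - 3)).
Integrate each term: A/(y−a) contributes A·log|y−a|.

-11*log(y - 3)/270 - log(y + 3)/36 - 13*log(y + 6)/27 + 11*log(y + 7)/20 + C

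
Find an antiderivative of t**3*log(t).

Use integration by parts with u = log(t), dv = t**3 dt.
Then du = 1/t dt and v = t**4/4.

t**4*log(t)/4 - t**4/16 + C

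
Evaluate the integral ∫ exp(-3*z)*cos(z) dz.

exp(-3*z)*sin(z)/10 - 3*exp(-3*z)*cos(z)/10 + C

Let I denote the integral. Integrate by parts with u = cos(z), dv = exp(-3*z) dz, so v = -exp(-3*z)/3: I = -exp(-3*z)*cos(z)/3 − (1/3)·∫ exp(-3*z)*sin(z) dz.
Apply parts again with u = sin(z), dv = exp(-3*z) dz: ∫ exp(-3*z)*sin(z) dz = -exp(-3*z)*sin(z)/3 + (1/3)·I. Substituting back brings back I: I = exp(-3*z)*sin(z)/9 - exp(-3*z)*cos(z)/3 − (1/9)·I.
Solving for I: (1 + 1/9)·I equals the remaining terms, so I = (9/10)·(exp(-3*z)*sin(z)/9 - exp(-3*z)*cos(z)/3).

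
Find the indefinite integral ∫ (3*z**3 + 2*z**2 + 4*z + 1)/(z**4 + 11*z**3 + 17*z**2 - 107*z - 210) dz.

7*log(z - 3)/25 + 23*log(z + 2)/75 - 43*log(z + 5)/6 + 479*log(z + 7)/50 + C

Factor the denominator: (z - 3)*(z + 2)*(z + 5)*(z + 7).
Partial-fraction decomposition: 479/(50*(z + 7)) - 43/(6*(z + 5)) + 23/(75*(z + 2)) + 7/(25*(z - 3)).
Integrate each term: A/(z−a) contributes A·log|z−a|.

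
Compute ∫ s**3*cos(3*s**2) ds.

s**2*sin(3*s**2)/6 + cos(3*s**2)/18 + C

Let u = s², du = 2s ds; rewrite as (1/2)∫ u^1·cos(3u) du.
Now integrate by parts 1 time.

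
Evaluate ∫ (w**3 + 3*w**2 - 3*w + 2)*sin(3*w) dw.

-w**3*cos(3*w)/3 + w**2*sin(3*w)/3 - w**2*cos(3*w) + 2*w*sin(3*w)/3 + 11*w*cos(3*w)/9 - 11*sin(3*w)/27 - 4*cos(3*w)/9 + C

Use integration by parts with u = w**3 + 3*w**2 - 3*w + 2, dv = sin(3*w) dw, so v = -cos(3*w)/3.
Apply parts 3 times (tabular method): alternate signs, differentiate u down to 0, integrate dv up.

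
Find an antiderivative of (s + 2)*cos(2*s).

s*sin(2*s)/2 + sin(2*s) + cos(2*s)/4 + C

Use integration by parts with u = s + 2, dv = cos(2*s) ds, so v = sin(2*s)/2.
Apply parts 1 times (tabular method): alternate signs, differentiate u down to 0, integrate dv up.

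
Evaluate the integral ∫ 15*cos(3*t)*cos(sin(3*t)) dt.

Let u = sin(3*t), so du = (3*cos(3*t)) dt.
Rewriting, the integral becomes 5·∫ cos(u) du = 5·sin(u).
Substituting back, u = sin(3*t).

5*sin(sin(3*t)) + C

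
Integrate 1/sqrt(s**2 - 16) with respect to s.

log(s + sqrt(s**2 - 16)) + C

Substitute s = 4·sec(θ), so ds = 4·sec(θ)*tan(θ) dθ and the radical becomes sqrt(s**2 - 16) = 4·tan(θ) by the Pythagorean identity.
Integrate the resulting trig expression in θ, then back-substitute sec(θ) = s/4, tan(θ) = sqrt(s**2 - 16)/4 (absorbing any constant into C).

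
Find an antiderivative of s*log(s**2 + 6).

Let u = s**2 + 6, so du = (2*s) ds.
The integral becomes (1/2)·∫ log(u) du; integrate by parts with u′=log(u), dv′=du.

s**2*log(s**2 + 6)/2 - s**2/2 + 3*log(s**2 + 6) + C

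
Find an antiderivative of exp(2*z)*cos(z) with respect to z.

exp(2*z)*sin(z)/5 + 2*exp(2*z)*cos(z)/5 + C

Let I denote the integral. Integrate by parts with u = cos(z), dv = exp(2*z) dz, so v = exp(2*z)/2: I = exp(2*z)*cos(z)/2 + (1/2)·∫ exp(2*z)*sin(z) dz.
Apply parts again with u = sin(z), dv = exp(2*z) dz: ∫ exp(2*z)*sin(z) dz = exp(2*z)*sin(z)/2 − (1/2)·I. Substituting back brings back I: I = exp(2*z)*sin(z)/4 + exp(2*z)*cos(z)/2 − (1/4)·I.
Solving for I: (1 + 1/4)·I equals the remaining terms, so I = (4/5)·(exp(2*z)*sin(z)/4 + exp(2*z)*cos(z)/2).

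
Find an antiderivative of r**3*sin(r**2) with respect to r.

-r**2*cos(r**2)/2 + sin(r**2)/2 + C

Let u = r², du = 2r dr; rewrite as (1/2)∫ u^1·sin(1u) du.
Now integrate by parts 1 time.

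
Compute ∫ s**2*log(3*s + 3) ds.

s**3*log(3*s + 3)/3 - s**3/9 + s**2/6 - s/3 + log(s + 1)/3 + C

Use integration by parts with u = log(3*s + 3), dv = s**2 ds.
Then du = 3/(3*s + 3) ds and v = s**3/3.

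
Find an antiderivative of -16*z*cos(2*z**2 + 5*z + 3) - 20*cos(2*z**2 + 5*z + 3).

-4*sin(2*z**2 + 5*z + 3) + C

Let u = 2*z**2 + 5*z + 3, so du = (4*z + 5) dz.
Rewriting, the integral becomes -4·∫ cos(u) du = -4·sin(u).
Substituting back, u = 2*z**2 + 5*z + 3.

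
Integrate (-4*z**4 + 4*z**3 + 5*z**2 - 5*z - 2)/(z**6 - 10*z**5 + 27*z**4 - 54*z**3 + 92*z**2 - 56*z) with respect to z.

Factor the denominator: z*(z - 7)*(z - 2)*(z - 1)*(z**2 + 4).
Partial-fraction decomposition: (479*z + 544)/(1060*(z**2 + 4)) - 1/(15*(z - 1)) + 3/(10*(z - 2)) - 4012/(5565*(z - 7)) + 1/(28*z).
Integrate each term; A/(z−a) gives A·log|z−a|; the (Bz+D)/(z²+p²) term gives a log and an atan.

log(z)/28 - 4012*log(z - 7)/5565 + 3*log(z - 2)/10 - log(z - 1)/15 + 479*log(z**2 + 4)/2120 + 68*atan(z/2)/265 + C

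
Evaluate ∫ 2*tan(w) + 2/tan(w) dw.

2*log(tan(w)) + C

Let u = tan(w), so du = (tan(w)**2 + 1) dw.
Rewriting, the integral becomes 2·∫ 1/u du = 2·log(u).
Substituting back, u = tan(w).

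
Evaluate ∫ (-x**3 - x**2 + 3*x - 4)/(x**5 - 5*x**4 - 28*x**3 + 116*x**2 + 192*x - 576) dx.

-119*log(x - 6)/360 + 9*log(x - 4)/28 - log(x - 2)/24 - log(x + 3)/63 + log(x + 4)/15 + C

Factor the denominator: (x - 6)*(x - 4)*(x - 2)*(x + 3)*(x + 4).
Partial-fraction decomposition: 1/(15*(x + 4)) - 1/(63*(x + 3)) - 1/(24*(x - 2)) + 9/(28*(x - 4)) - 119/(360*(x - 6)).
Integrate each term: A/(x−a) contributes A·log|x−a|.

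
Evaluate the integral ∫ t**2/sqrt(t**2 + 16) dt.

Substitute t = 4·tan(θ), so dt = 4·sec(θ)^2 dθ and the radical becomes sqrt(t**2 + 16) = 4·sec(θ) by the Pythagorean identity.
Integrate the resulting trig expression in θ, then back-substitute tan(θ) = t/4, sec(θ) = sqrt(t**2 + 16)/4 (absorbing any constant into C).

t*sqrt(t**2 + 16)/2 - 8*log(t + sqrt(t**2 + 16)) + C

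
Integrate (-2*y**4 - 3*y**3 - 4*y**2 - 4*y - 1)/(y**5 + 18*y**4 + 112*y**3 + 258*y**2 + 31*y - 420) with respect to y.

-7*log(y - 1)/480 + 53*log(y + 3)/16 - 123*log(y + 4)/5 + 239*log(y + 5)/6 - 657*log(y + 7)/32 + C

Factor the denominator: (y - 1)*(y + 3)*(y + 4)*(y + 5)*(y + 7).
Partial-fraction decomposition: -657/(32*(y + 7)) + 239/(6*(y + 5)) - 123/(5*(y + 4)) + 53/(16*(y + 3)) - 7/(480*(y - 1)).
Integrate each term: A/(y−a) contributes A·log|y−a|.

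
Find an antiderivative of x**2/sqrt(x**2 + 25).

x*sqrt(x**2 + 25)/2 - 25*log(x + sqrt(x**2 + 25))/2 + C

Substitute x = 5·tan(θ), so dx = 5·sec(θ)^2 dθ and the radical becomes sqrt(x**2 + 25) = 5·sec(θ) by the Pythagorean identity.
Integrate the resulting trig expression in θ, then back-substitute tan(θ) = x/5, sec(θ) = sqrt(x**2 + 25)/5 (absorbing any constant into C).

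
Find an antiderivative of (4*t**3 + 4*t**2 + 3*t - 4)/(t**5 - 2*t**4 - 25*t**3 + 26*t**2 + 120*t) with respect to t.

Factor the denominator: t*(t - 5)*(t - 3)*(t + 2)*(t + 4).
Partial-fraction decomposition: -26/(63*(t + 4)) + 13/(70*(t + 2)) - 149/(210*(t - 3)) + 611/(630*(t - 5)) - 1/(30*t).
Integrate each term: A/(t−a) contributes A·log|t−a|.

-log(t)/30 + 611*log(t - 5)/630 - 149*log(t - 3)/210 + 13*log(t + 2)/70 - 26*log(t + 4)/63 + C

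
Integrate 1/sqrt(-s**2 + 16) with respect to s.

asin(s/4) + C

Substitute s = 4·sin(θ), so ds = 4·cos(θ) dθ and the radical becomes sqrt(-s**2 + 16) = 4·cos(θ) by the Pythagorean identity.
Integrate the resulting trig expression in θ, then back-substitute θ = asin(s/4), sin(θ) = s/4, cos(θ) = sqrt(-s**2 + 16)/4 (absorbing any constant into C).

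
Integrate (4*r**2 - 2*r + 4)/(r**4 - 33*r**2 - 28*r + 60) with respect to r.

Factor the denominator: (r - 6)*(r - 1)*(r + 2)*(r + 5).
Partial-fraction decomposition: -19/(33*(r + 5)) + 1/(3*(r + 2)) - 1/(15*(r - 1)) + 17/(55*(r - 6)).
Integrate each term: A/(r−a) contributes A·log|r−a|.

17*log(r - 6)/55 - log(r - 1)/15 + log(r + 2)/3 - 19*log(r + 5)/33 + C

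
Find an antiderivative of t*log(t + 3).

t**2*log(t + 3)/2 - t**2/4 + 3*t/2 - 9*log(t + 3)/2 + C

Use integration by parts with u = log(t + 3), dv = t dt.
Then du = 1/(t + 3) dt and v = t**2/2.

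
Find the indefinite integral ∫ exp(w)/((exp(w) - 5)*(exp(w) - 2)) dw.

Let u = e^w, du = e^w dw.
The integral becomes ∫ du/((u-2)(u-5)); decompose into partial fractions.

log(exp(w) - 5)/3 - log(exp(w) - 2)/3 + C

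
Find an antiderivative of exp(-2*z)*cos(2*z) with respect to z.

exp(-2*z)*sin(2*z)/4 - exp(-2*z)*cos(2*z)/4 + C

Let I denote the integral. Integrate by parts with u = cos(2*z), dv = exp(-2*z) dz, so v = -exp(-2*z)/2: I = -exp(-2*z)*cos(2*z)/2 − ∫ exp(-2*z)*sin(2*z) dz.
Apply parts again with u = sin(2*z), dv = exp(-2*z) dz: ∫ exp(-2*z)*sin(2*z) dz = -exp(-2*z)*sin(2*z)/2 + I. Substituting back brings back I: I = exp(-2*z)*sin(2*z)/2 - exp(-2*z)*cos(2*z)/2 − I.
Solving for I: (1 + 1)·I equals the remaining terms, so I = (1/2)·(exp(-2*z)*sin(2*z)/2 - exp(-2*z)*cos(2*z)/2).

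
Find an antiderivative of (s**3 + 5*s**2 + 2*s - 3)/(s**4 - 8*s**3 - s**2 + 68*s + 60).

405*log(s - 6)/56 - 257*log(s - 5)/42 - log(s + 1)/42 - 5*log(s + 2)/56 + C

Factor the denominator: (s - 6)*(s - 5)*(s + 1)*(s + 2).
Partial-fraction decomposition: -5/(56*(s + 2)) - 1/(42*(s + 1)) - 257/(42*(s - 5)) + 405/(56*(s - 6)).
Integrate each term: A/(s−a) contributes A·log|s−a|.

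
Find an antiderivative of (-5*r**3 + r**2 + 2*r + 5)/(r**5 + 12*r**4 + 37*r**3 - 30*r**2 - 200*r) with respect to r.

Factor the denominator: r*(r - 2)*(r + 4)*(r + 5)**2.
Partial-fraction decomposition: -3382/(245*(r + 5)) - 129/(7*(r + 5)**2) + 111/(8*(r + 4)) - 9/(196*(r - 2)) - 1/(40*r).
Integrate each term; A/(r−a) gives A·log|r−a|; A/(r−a)² gives −A/(r−a).

-log(r)/40 - 9*log(r - 2)/196 + 111*log(r + 4)/8 - 3382*log(r + 5)/245 + 129/(7*r + 35) + C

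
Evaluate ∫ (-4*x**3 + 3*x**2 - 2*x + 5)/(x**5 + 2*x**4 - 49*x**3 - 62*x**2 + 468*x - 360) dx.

Factor the denominator: (x - 6)*(x - 2)*(x - 1)*(x + 5)*(x + 6).
Partial-fraction decomposition: 989/(672*(x + 6)) - 295/(231*(x + 5)) + 1/(105*(x - 1)) + 19/(224*(x - 2)) - 763/(2640*(x - 6)).
Integrate each term: A/(x−a) contributes A·log|x−a|.

-763*log(x - 6)/2640 + 19*log(x - 2)/224 + log(x - 1)/105 - 295*log(x + 5)/231 + 989*log(x + 6)/672 + C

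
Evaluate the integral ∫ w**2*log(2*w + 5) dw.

w**3*log(2*w + 5)/3 - w**3/9 + 5*w**2/12 - 25*w/12 + 125*log(2*w + 5)/24 + C

Use integration by parts with u = log(2*w + 5), dv = w**2 dw.
Then du = 2/(2*w + 5) dw and v = w**3/3.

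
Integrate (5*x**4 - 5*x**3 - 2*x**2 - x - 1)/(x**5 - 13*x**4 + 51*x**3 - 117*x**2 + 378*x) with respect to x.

Factor the denominator: x*(x - 7)*(x - 6)*(x**2 + 9).
Partial-fraction decomposition: -(1463*x - 10407)/(3915*(x**2 + 9)) - 5321/(270*(x - 6)) + 5092/(203*(x - 7)) - 1/(378*x).
Integrate each term; A/(x−a) gives A·log|x−a|; the (Bx+D)/(x²+p²) term gives a log and an atan.

-log(x)/378 + 5092*log(x - 7)/203 - 5321*log(x - 6)/270 - 1463*log(x**2 + 9)/7830 + 3469*atan(x/3)/3915 + C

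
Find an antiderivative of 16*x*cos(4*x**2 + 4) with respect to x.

2*sin(4*x**2 + 4) + C

Let u = 4*x**2 + 4, so du = (8*x) dx.
Rewriting, the integral becomes 2·∫ cos(u) du = 2·sin(u).
Substituting back, u = 4*x**2 + 4.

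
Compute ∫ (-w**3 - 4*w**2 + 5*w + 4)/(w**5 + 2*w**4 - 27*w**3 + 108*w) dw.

log(w)/27 - 794*log(w - 3)/6075 + 7*log(w + 2)/100 + 23*log(w + 6)/972 + 44/(135*w - 405) + C

Factor the denominator: w*(w - 3)**2*(w + 2)*(w + 6).
Partial-fraction decomposition: 23/(972*(w + 6)) + 7/(100*(w + 2)) - 794/(6075*(w - 3)) - 44/(135*(w - 3)**2) + 1/(27*w).
Integrate each term; A/(w−a) gives A·log|w−a|; A/(w−a)² gives −A/(w−a).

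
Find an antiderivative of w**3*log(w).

Use integration by parts with u = log(w), dv = w**3 dw.
Then du = 1/w dw and v = w**4/4.

w**4*log(w)/4 - w**4/16 + C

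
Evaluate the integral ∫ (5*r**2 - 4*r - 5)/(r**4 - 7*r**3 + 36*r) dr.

-5*log(r)/36 + 151*log(r - 6)/144 - 28*log(r - 3)/45 - 23*log(r + 2)/80 + C

Factor the denominator: r*(r - 6)*(r - 3)*(r + 2).
Partial-fraction decomposition: -23/(80*(r + 2)) - 28/(45*(r - 3)) + 151/(144*(r - 6)) - 5/(36*r).
Integrate each term: A/(r−a) contributes A·log|r−a|.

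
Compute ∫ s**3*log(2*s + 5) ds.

Use integration by parts with u = log(2*s + 5), dv = s**3 ds.
Then du = 2/(2*s + 5) ds and v = s**4/4.

s**4*log(2*s + 5)/4 - s**4/16 + 5*s**3/24 - 25*s**2/32 + 125*s/32 - 625*log(2*s + 5)/64 + C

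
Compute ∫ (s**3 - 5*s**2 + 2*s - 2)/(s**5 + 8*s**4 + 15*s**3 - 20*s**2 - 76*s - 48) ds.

Factor the denominator: (s - 2)*(s + 1)*(s + 2)*(s + 3)*(s + 4).
Partial-fraction decomposition: -77/(18*(s + 4)) + 8/(s + 3) - 17/(4*(s + 2)) + 5/(9*(s + 1)) - 1/(36*(s - 2)).
Integrate each term: A/(s−a) contributes A·log|s−a|.

-log(s - 2)/36 + 5*log(s + 1)/9 - 17*log(s + 2)/4 + 8*log(s + 3) - 77*log(s + 4)/18 + C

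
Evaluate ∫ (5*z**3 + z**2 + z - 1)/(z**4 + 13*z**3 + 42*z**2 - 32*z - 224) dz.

5*log(z - 2)/36 - 569*log(z + 4)/36 + 62*log(z + 7)/3 - 103/(6*z + 24) + C

Factor the denominator: (z - 2)*(z + 4)**2*(z + 7).
Partial-fraction decomposition: 62/(3*(z + 7)) - 569/(36*(z + 4)) + 103/(6*(z + 4)**2) + 5/(36*(z - 2)).
Integrate each term; A/(z−a) gives A·log|z−a|; A/(z−a)² gives −A/(z−a).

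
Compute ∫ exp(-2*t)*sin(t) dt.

-2*exp(-2*t)*sin(t)/5 - exp(-2*t)*cos(t)/5 + C

Let I denote the integral. Integrate by parts with u = sin(t), dv = exp(-2*t) dt, so v = -exp(-2*t)/2: I = -exp(-2*t)*sin(t)/2 + (1/2)·∫ exp(-2*t)*cos(t) dt.
Apply parts again with u = cos(t), dv = exp(-2*t) dt: ∫ exp(-2*t)*cos(t) dt = -exp(-2*t)*cos(t)/2 − (1/2)·I. Substituting back brings back I: I = -exp(-2*t)*sin(t)/2 - exp(-2*t)*cos(t)/4 − (1/4)·I.
Solving for I: (1 + 1/4)·I equals the remaining terms, so I = (4/5)·(-exp(-2*t)*sin(t)/2 - exp(-2*t)*cos(t)/4).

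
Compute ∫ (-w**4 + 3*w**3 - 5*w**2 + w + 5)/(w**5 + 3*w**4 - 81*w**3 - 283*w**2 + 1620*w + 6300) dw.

Factor the denominator: (w - 7)*(w - 6)*(w + 5)**2*(w + 6).
Partial-fraction decomposition: -2125/(156*(w + 6)) + 75019/(5808*(w + 5)) - 375/(44*(w + 5)**2) + 817/(1452*(w - 6)) - 535/(624*(w - 7)).
Integrate each term; A/(w−a) gives A·log|w−a|; A/(w−a)² gives −A/(w−a).

-535*log(w - 7)/624 + 817*log(w - 6)/1452 + 75019*log(w + 5)/5808 - 2125*log(w + 6)/156 + 375/(44*w + 220) + C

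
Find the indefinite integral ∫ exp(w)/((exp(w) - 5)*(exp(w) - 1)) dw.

Let u = e^w, du = e^w dw.
The integral becomes ∫ du/((u-1)(u-5)); decompose into partial fractions.

log(exp(w) - 5)/4 - log(exp(w) - 1)/4 + C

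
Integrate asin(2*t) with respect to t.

t*asin(2*t) + sqrt(-4*t**2 + 1)/2 + C

Use integration by parts with u = arcsin(2*t), dv = dt.
Then du = 2/sqrt(-4*t**2 + 1) dt.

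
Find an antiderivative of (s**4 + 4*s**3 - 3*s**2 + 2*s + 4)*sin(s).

-s**4*cos(s) + 4*s**3*sin(s) - 4*s**3*cos(s) + 12*s**2*sin(s) + 15*s**2*cos(s) - 30*s*sin(s) + 22*s*cos(s) - 22*sin(s) - 34*cos(s) + C

Use integration by parts with u = s**4 + 4*s**3 - 3*s**2 + 2*s + 4, dv = sin(s) ds, so v = -cos(s).
Apply parts 4 times (tabular method): alternate signs, differentiate u down to 0, integrate dv up.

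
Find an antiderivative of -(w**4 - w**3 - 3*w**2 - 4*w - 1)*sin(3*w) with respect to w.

Use integration by parts with u = w**4 - w**3 - 3*w**2 - 4*w - 1, dv = -sin(3*w) dw, so v = cos(3*w)/3.
Apply parts 4 times (tabular method): alternate signs, differentiate u down to 0, integrate dv up.

w**4*cos(3*w)/3 - 4*w**3*sin(3*w)/9 - w**3*cos(3*w)/3 + w**2*sin(3*w)/3 - 13*w**2*cos(3*w)/9 + 26*w*sin(3*w)/27 - 10*w*cos(3*w)/9 + 10*sin(3*w)/27 - cos(3*w)/81 + C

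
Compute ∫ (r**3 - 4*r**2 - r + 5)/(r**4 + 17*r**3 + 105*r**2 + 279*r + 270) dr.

575*log(r + 3)/36 - 215*log(r + 5)/4 + 349*log(r + 6)/9 + 55/(6*r + 18) + C

Factor the denominator: (r + 3)**2*(r + 5)*(r + 6).
Partial-fraction decomposition: 349/(9*(r + 6)) - 215/(4*(r + 5)) + 575/(36*(r + 3)) - 55/(6*(r + 3)**2).
Integrate each term; A/(r−a) gives A·log|r−a|; A/(r−a)² gives −A/(r−a).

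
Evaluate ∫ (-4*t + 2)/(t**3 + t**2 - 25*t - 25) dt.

-3*log(t - 5)/10 - log(t + 1)/4 + 11*log(t + 5)/20 + C

Factor the denominator: (t - 5)*(t + 1)*(t + 5).
Partial-fraction decomposition: 11/(20*(t + 5)) - 1/(4*(t + 1)) - 3/(10*(t - 5)).
Integrate each term: A/(t−a) contributes A·log|t−a|.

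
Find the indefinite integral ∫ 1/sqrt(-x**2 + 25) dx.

asin(x/5) + C

Substitute x = 5·sin(θ), so dx = 5·cos(θ) dθ and the radical becomes sqrt(-x**2 + 25) = 5·cos(θ) by the Pythagorean identity.
Integrate the resulting trig expression in θ, then back-substitute θ = asin(x/5), sin(θ) = x/5, cos(θ) = sqrt(-x**2 + 25)/5 (absorbing any constant into C).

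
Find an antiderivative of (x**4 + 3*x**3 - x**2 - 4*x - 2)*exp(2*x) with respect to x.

Use integration by parts with u = x**4 + 3*x**3 - x**2 - 4*x - 2, dv = exp(2*x) dx, so v = exp(2*x)/2.
Apply parts 4 times (tabular method): alternate signs, differentiate u down to 0, integrate dv up.

(4*x**4 + 4*x**3 - 10*x**2 - 6*x - 5)*exp(2*x)/8 + C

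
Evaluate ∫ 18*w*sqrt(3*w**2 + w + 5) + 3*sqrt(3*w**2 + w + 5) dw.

2*(3*w**2 + w + 5)**(3/2) + C

Let u = 3*w**2 + w + 5, so du = (6*w + 1) dw.
Rewriting, the integral becomes 3·∫ √u du = 3·(2/3)u^(3/2).
Substituting back, u = 3*w**2 + w + 5.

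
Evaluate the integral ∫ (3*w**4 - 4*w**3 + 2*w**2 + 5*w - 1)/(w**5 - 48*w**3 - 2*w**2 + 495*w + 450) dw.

Factor the denominator: (w - 5)**2*(w + 1)*(w + 3)*(w + 6).
Partial-fraction decomposition: 4793/(1815*(w + 6)) - 353/(384*(w + 3)) + 1/(120*(w + 1)) + 59017/(46464*(w - 5)) + 483/(176*(w - 5)**2).
Integrate each term; A/(w−a) gives A·log|w−a|; A/(w−a)² gives −A/(w−a).

59017*log(w - 5)/46464 + log(w + 1)/120 - 353*log(w + 3)/384 + 4793*log(w + 6)/1815 - 483/(176*w - 880) + C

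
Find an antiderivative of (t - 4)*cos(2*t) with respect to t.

t*sin(2*t)/2 - 2*sin(2*t) + cos(2*t)/4 + C

Use integration by parts with u = t - 4, dv = cos(2*t) dt, so v = sin(2*t)/2.
Apply parts 1 times (tabular method): alternate signs, differentiate u down to 0, integrate dv up.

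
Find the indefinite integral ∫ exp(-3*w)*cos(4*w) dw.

4*exp(-3*w)*sin(4*w)/25 - 3*exp(-3*w)*cos(4*w)/25 + C

Let I denote the integral. Integrate by parts with u = cos(4*w), dv = exp(-3*w) dw, so v = -exp(-3*w)/3: I = -exp(-3*w)*cos(4*w)/3 − (4/3)·∫ exp(-3*w)*sin(4*w) dw.
Apply parts again with u = sin(4*w), dv = exp(-3*w) dw: ∫ exp(-3*w)*sin(4*w) dw = -exp(-3*w)*sin(4*w)/3 + (4/3)·I. Substituting back brings back I: I = 4*exp(-3*w)*sin(4*w)/9 - exp(-3*w)*cos(4*w)/3 − (16/9)·I.
Solving for I: (1 + 16/9)·I equals the remaining terms, so I = (9/25)·(4*exp(-3*w)*sin(4*w)/9 - exp(-3*w)*cos(4*w)/3).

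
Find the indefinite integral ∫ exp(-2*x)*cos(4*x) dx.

exp(-2*x)*sin(4*x)/5 - exp(-2*x)*cos(4*x)/10 + C

Let I denote the integral. Integrate by parts with u = cos(4*x), dv = exp(-2*x) dx, so v = -exp(-2*x)/2: I = -exp(-2*x)*cos(4*x)/2 − 2·∫ exp(-2*x)*sin(4*x) dx.
Apply parts again with u = sin(4*x), dv = exp(-2*x) dx: ∫ exp(-2*x)*sin(4*x) dx = -exp(-2*x)*sin(4*x)/2 + 2·I. Substituting back brings back I: I = exp(-2*x)*sin(4*x) - exp(-2*x)*cos(4*x)/2 − 4·I.
Solving for I: (1 + 4)·I equals the remaining terms, so I = (1/5)·(exp(-2*x)*sin(4*x) - exp(-2*x)*cos(4*x)/2).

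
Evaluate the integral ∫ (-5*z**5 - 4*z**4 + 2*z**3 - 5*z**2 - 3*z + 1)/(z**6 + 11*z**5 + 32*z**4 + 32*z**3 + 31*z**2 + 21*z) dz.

Factor the denominator: z*(z + 1)*(z + 3)*(z + 7)*(z**2 + 1).
Partial-fraction decomposition: (7*z - 4)/(25*(z**2 + 1)) - 36761/(4200*(z + 7)) + 401/(120*(z + 3)) + 1/(12*(z + 1)) + 1/(21*z).
Integrate each term; A/(z−a) gives A·log|z−a|; the (Bz+D)/(z²+p²) term gives a log and an atan.

log(z)/21 + log(z + 1)/12 + 401*log(z + 3)/120 - 36761*log(z + 7)/4200 + 7*log(z**2 + 1)/50 - 4*atan(z)/25 + C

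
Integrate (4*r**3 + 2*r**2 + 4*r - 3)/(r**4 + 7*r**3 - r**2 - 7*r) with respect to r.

Factor the denominator: r*(r - 1)*(r + 1)*(r + 7).
Partial-fraction decomposition: 435/(112*(r + 7)) - 3/(4*(r + 1)) + 7/(16*(r - 1)) + 3/(7*r).
Integrate each term: A/(r−a) contributes A·log|r−a|.

3*log(r)/7 + 7*log(r - 1)/16 - 3*log(r + 1)/4 + 435*log(r + 7)/112 + C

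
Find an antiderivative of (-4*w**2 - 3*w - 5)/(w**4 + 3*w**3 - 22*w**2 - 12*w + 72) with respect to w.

-10*log(w - 3)/9 + 27*log(w - 2)/32 - 3*log(w + 2)/16 + 131*log(w + 6)/288 + C

Factor the denominator: (w - 3)*(w - 2)*(w + 2)*(w + 6).
Partial-fraction decomposition: 131/(288*(w + 6)) - 3/(16*(w + 2)) + 27/(32*(w - 2)) - 10/(9*(w - 3)).
Integrate each term: A/(w−a) contributes A·log|w−a|.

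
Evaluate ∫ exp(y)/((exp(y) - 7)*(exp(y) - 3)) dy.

Let u = e^y, du = e^y dy.
The integral becomes ∫ du/((u-3)(u-7)); decompose into partial fractions.

log(exp(y) - 7)/4 - log(exp(y) - 3)/4 + C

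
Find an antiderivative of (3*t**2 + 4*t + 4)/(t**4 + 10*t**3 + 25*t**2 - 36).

11*log(t - 1)/84 - 2*log(t + 2)/3 + 19*log(t + 3)/12 - 22*log(t + 6)/21 + C

Factor the denominator: (t - 1)*(t + 2)*(t + 3)*(t + 6).
Partial-fraction decomposition: -22/(21*(t + 6)) + 19/(12*(t + 3)) - 2/(3*(t + 2)) + 11/(84*(t - 1)).
Integrate each term: A/(t−a) contributes A·log|t−a|.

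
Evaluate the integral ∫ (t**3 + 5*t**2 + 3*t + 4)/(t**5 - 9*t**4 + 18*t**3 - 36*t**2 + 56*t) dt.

log(t)/14 + 613*log(t - 7)/1855 - 19*log(t - 2)/40 + 31*log(t**2 + 4)/848 - 77*atan(t/2)/424 + C

Factor the denominator: t*(t - 7)*(t - 2)*(t**2 + 4).
Partial-fraction decomposition: (31*t - 154)/(424*(t**2 + 4)) - 19/(40*(t - 2)) + 613/(1855*(t - 7)) + 1/(14*t).
Integrate each term; A/(t−a) gives A·log|t−a|; the (Bt+D)/(t²+p²) term gives a log and an atan.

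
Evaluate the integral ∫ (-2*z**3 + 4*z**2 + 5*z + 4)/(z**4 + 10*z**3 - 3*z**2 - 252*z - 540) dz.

Factor the denominator: (z - 5)*(z + 3)*(z + 6)**2.
Partial-fraction decomposition: -7/(9*(z + 6)) + 50/(3*(z + 6)**2) - 79/(72*(z + 3)) - 1/(8*(z - 5)).
Integrate each term; A/(z−a) gives A·log|z−a|; A/(z−a)² gives −A/(z−a).

-log(z - 5)/8 - 79*log(z + 3)/72 - 7*log(z + 6)/9 - 50/(3*z + 18) + C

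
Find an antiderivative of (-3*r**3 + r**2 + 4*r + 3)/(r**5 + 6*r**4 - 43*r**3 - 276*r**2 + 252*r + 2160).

Factor the denominator: (r - 6)*(r - 3)*(r + 4)*(r + 5)*(r + 6).
Partial-fraction decomposition: 221/(72*(r + 6)) - 383/(88*(r + 5)) + 39/(28*(r + 4)) + 19/(504*(r - 3)) - 13/(88*(r - 6)).
Integrate each term: A/(r−a) contributes A·log|r−a|.

-13*log(r - 6)/88 + 19*log(r - 3)/504 + 39*log(r + 4)/28 - 383*log(r + 5)/88 + 221*log(r + 6)/72 + C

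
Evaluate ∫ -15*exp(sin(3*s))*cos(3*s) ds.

-5*exp(sin(3*s)) + C

Let u = sin(3*s), so du = (3*cos(3*s)) ds.
Rewriting, the integral becomes -5·∫ e^u du = -5·e^u.
Substituting back, u = sin(3*s).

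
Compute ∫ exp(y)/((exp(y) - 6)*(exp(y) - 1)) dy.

log(exp(y) - 6)/5 - log(exp(y) - 1)/5 + C

Let u = e^y, du = e^y dy.
The integral becomes ∫ du/((u-1)(u-6)); decompose into partial fractions.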